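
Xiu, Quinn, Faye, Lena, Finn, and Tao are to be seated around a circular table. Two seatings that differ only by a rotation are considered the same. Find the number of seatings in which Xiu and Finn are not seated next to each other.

All circular seatings of 6 people number (5)! = 120.
Those with Xiu next to Finn: fuse the pair into one unit and seat 5 units around a circle — 2·(4)! = 48.
Subtracting, 120 − 48 = 72.

72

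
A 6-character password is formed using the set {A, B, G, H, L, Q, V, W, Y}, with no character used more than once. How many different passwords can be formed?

60480

With no repetition, fill the 6 characters in order: 9 choices, then 8, down to 4.
That product is 9 × 8 × 7 × 6 × 5 × 4 = 60480.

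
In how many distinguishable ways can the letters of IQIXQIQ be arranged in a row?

140

Letter multiplicities in IQIXQIQ: I×3, Q×3, X×1.
Dividing 7! = 5040 by 3!·3! = 36 for the repeated letters gives 140.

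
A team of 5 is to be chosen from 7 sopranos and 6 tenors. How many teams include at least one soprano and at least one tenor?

Total 5-person selections from all 13: C(13,5) = 1287.
Subtract selections that omit an entire group: no sopranos → C(6,5) = 6; no tenors → C(7,5) = 21.
Both groups omitted at once is impossible, so 1287 − 27 = 1260.

1260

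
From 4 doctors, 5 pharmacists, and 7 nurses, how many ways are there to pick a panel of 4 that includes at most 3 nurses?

Split by how many nurses are chosen (0 through 3).
Sum: C(7,0)·C(9,4) + C(7,1)·C(9,3) + C(7,2)·C(9,2) + C(7,3)·C(9,1) = 126 + 588 + 756 + 315 = 1785.

1785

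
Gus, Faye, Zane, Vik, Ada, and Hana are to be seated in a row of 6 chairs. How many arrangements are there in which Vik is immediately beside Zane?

Treat {Vik, Zane} as a single unit. There are 5 units to order, and the pair itself can be ordered 2 ways.
So the count is 2·(5)! = 240.

240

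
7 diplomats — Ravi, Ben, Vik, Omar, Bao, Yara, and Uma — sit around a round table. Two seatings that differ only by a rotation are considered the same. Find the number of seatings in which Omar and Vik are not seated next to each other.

480

All circular seatings of 7 people number (6)! = 720.
Those with Omar next to Vik: fuse the pair into one unit and seat 6 units around a circle — 2·(5)! = 240.
Subtracting, 720 − 240 = 480.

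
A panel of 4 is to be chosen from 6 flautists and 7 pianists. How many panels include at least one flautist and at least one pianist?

With no constraint there are C(13,4) = 715 possible selections.
Subtract selections that omit an entire group: no flautists → C(7,4) = 35; no pianists → C(6,4) = 15.
Both groups omitted at once is impossible, so 715 − 50 = 665.

665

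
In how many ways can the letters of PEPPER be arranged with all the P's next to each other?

12

Treat the 3 copies of P as a single block. The multiset to arrange is then {PPP, E, E, R}, 4 items in all.
That gives (4)!/(2!) = 12 arrangements.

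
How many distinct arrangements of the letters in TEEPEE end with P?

5

With the last slot taken by P, it remains to arrange the other 5 letters (TEEEE).
Those 5 letters have E appearing 4 times, giving (5)!/(4!) = 5.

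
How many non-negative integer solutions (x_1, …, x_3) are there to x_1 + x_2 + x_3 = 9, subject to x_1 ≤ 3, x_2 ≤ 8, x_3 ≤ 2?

By stars and bars, unrestricted non-negative solutions to x_1+…+x_3 = 9 number C(9+2,2) = 55.
Subtract solutions that violate a single cap (substitute x_i' = x_i − (cap_i+1)): x_1 ≥ 4 gives C(7,2) = 21; x_2 ≥ 9 gives C(2,2) = 1; x_3 ≥ 3 gives C(8,2) = 28. Together 50.
Add back pairs where two caps are both exceeded: 0 + 6 + 0 = 6.
By inclusion–exclusion the count is 55 − 50 + 6 = 11.

11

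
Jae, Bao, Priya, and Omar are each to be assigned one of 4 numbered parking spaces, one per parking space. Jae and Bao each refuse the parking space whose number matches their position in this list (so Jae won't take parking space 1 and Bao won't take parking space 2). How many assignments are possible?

14

Let Aᵢ (for i ∈ {1, 2}) be the placements that put person i in their forbidden parking space. Any j of these fix j positions, leaving (4−j)! ways to fill the rest, and there are C(2,j) ways to pick which j.
By inclusion–exclusion, the number of valid placements is Σ_{j=0}^{2} (−1)^j C(2,j)·(4−j)!.
Computing: 24 − 12 + 2 = 14.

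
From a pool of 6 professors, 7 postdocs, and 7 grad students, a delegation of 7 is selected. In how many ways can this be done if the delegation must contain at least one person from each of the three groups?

70658

Total 7-person selections from all 20: C(20,7) = 77520.
Subtract selections that omit an entire group: no professors → C(14,7) = 3432; no postdocs → C(13,7) = 1716; no grad students → C(13,7) = 1716.
Add back selections omitting two groups (i.e. drawn from a single group): C(6,7) + C(7,7) + C(7,7) = 2.
By inclusion–exclusion: 77520 − 6864 + 2 = 70658.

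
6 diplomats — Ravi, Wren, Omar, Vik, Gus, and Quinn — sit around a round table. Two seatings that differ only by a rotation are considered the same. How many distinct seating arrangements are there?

Fix one person's seat to break rotational symmetry; the remaining 5 people can be arranged in (5)! = 120 ways.

120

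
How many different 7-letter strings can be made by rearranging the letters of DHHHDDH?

DHHHDDH has 7 letters with D appearing 3 times and H appearing 4 times.
So there are 7! / (4!·3!) = 35 distinguishable arrangements.

35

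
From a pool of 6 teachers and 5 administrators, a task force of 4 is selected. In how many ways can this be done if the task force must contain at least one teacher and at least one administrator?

310

Unrestricted: C(11,4) = 330 ways to pick any 4 of the 11.
Selections missing a whole group: no teachers → C(5,4) = 5; no administrators → C(6,4) = 15.
Both groups omitted at once is impossible, so 330 − 20 = 310.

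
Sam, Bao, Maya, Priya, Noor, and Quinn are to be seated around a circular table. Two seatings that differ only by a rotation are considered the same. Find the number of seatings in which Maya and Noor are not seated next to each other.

72

All circular seatings of 6 people number (5)! = 120.
Those with Maya next to Noor: fuse the pair into one unit and seat 5 units around a circle — 2·(4)! = 48.
Subtracting, 120 − 48 = 72.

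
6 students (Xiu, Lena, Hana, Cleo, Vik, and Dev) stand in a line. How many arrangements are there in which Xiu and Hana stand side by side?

240

Glue Xiu and Hana into one block (2 internal orders), leaving 5 units to arrange in a row.
That gives 2 × 5! = 2 × 120 = 240.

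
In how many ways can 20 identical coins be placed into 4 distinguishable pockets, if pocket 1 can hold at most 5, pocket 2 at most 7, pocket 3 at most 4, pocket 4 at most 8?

Ignoring the caps, the number of non-negative solutions to x_1+…+x_4 = 20 is C(23,3) = 1771.
Subtract solutions that violate a single cap (substitute x_i' = x_i − (cap_i+1)): x_1 ≥ 6 gives C(17,3) = 680; x_2 ≥ 8 gives C(15,3) = 455; x_3 ≥ 5 gives C(18,3) = 816; x_4 ≥ 9 gives C(14,3) = 364. Together 2315.
Add back pairs where two caps are both exceeded: 84 + 220 + 56 + 120 + 20 + 84 = 584.
Subtract triples: 4 + 0 + 1 + 0 = 5.
By inclusion–exclusion the count is 1771 − 2315 + 584 − 5 = 35.

35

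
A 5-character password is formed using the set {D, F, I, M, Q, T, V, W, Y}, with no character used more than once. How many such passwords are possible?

15120

With no repetition, fill the 5 characters in order: 9 choices, then 8, down to 5.
9 × 8 × 7 × 6 × 5 = 15120.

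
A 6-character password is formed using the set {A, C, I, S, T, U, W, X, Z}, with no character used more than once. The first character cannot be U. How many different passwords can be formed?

53760

The first character has 9−1 = 8 choices (anything except U).
The remaining 5 characters are filled from the other 8 symbols without repetition: 8 × 7 × 6 × 5 × 4 = 6720.
Total: 8 × 6720 = 53760.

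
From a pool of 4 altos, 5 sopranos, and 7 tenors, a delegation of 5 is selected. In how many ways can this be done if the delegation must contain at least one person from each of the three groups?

3010

With no constraint there are C(16,5) = 4368 possible selections.
Selections missing a whole group: no altos → C(12,5) = 792; no sopranos → C(11,5) = 462; no tenors → C(9,5) = 126.
Add back selections omitting two groups (i.e. drawn from a single group): C(4,5) + C(5,5) + C(7,5) = 22.
By inclusion–exclusion: 4368 − 1380 + 22 = 3010.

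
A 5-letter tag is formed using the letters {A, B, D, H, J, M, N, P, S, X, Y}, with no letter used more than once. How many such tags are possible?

With no repetition, fill the 5 letters in order: 11 choices, then 10, down to 7.
That product is 11 × 10 × 9 × 8 × 7 = 55440.

55440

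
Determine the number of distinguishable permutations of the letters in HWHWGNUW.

3360

Letter multiplicities in HWHWGNUW: G×1, H×2, N×1, U×1, W×3.
Dividing 8! = 40320 by 3!·2! = 12 for the repeated letters gives 3360.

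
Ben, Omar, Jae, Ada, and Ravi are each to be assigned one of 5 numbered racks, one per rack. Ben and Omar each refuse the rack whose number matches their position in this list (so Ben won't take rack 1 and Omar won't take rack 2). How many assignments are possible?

Let Aᵢ (for i ∈ {1, 2}) be the placements that put person i in their forbidden rack. Any j of these fix j positions, leaving (5−j)! ways to fill the rest, and there are C(2,j) ways to pick which j.
By inclusion–exclusion, the number of valid placements is Σ_{j=0}^{2} (−1)^j C(2,j)·(5−j)!.
Computing: 120 − 48 + 6 = 78.

78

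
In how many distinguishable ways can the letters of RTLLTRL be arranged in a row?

Letter multiplicities in RTLLTRL: L×3, R×2, T×2.
So there are 7! / (3!·2!·2!) = 210 distinguishable arrangements.

210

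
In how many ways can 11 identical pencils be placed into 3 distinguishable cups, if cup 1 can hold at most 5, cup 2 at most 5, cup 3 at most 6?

21

Without the upper bounds there are C(13,2) = 78 ways to split 11 among 3 cups.
Subtract solutions that violate a single cap (substitute x_i' = x_i − (cap_i+1)): x_1 ≥ 6 gives C(7,2) = 21; x_2 ≥ 6 gives C(7,2) = 21; x_3 ≥ 7 gives C(6,2) = 15. Together 57.
No two caps can be exceeded simultaneously, so the pair terms are all 0.
By inclusion–exclusion the count is 78 − 57 + 0 = 21.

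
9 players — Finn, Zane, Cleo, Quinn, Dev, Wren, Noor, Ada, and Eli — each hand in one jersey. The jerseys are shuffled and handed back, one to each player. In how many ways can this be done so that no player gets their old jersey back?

133496

This is the derangement count D_9: permutations of 9 items with no fixed point.
By inclusion–exclusion this is Σ_{j=0}^{9} (−1)^j C(9,j)·(9−j)!.
Computing: 362880 − 362880 + 181440 − 60480 + 15120 − 3024 + 504 − 72 + 9 − 1 = 133496.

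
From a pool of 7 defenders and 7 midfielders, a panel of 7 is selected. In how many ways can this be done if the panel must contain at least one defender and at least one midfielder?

With no constraint there are C(14,7) = 3432 possible selections.
Selections missing a whole group: no defenders → C(7,7) = 1; no midfielders → C(7,7) = 1.
Both groups omitted at once is impossible, so 3432 − 2 = 3430.

3430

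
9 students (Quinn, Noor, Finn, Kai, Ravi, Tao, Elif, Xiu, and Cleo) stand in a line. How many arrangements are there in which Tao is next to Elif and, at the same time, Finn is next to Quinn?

20160

Treat {Tao,Elif} as one block (2 orders) and {Finn,Quinn} as another (2 orders).
That leaves 7 units to arrange: 2 × 2 × 7! = 4 × 5040 = 20160.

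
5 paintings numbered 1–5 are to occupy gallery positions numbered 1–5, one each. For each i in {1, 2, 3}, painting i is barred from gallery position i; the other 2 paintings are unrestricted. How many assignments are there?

64

Let Aᵢ (for i ∈ {1, 2, 3}) be the placements that put painting i in its forbidden gallery position. Any j of these fix j positions, leaving (5−j)! ways to fill the rest, and there are C(3,j) ways to pick which j.
By inclusion–exclusion, the number of valid placements is Σ_{j=0}^{3} (−1)^j C(3,j)·(5−j)!.
Computing: 120 − 72 + 18 − 2 = 64.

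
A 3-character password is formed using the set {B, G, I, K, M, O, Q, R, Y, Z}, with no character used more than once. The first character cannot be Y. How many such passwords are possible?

648

The first character has 10−1 = 9 choices (anything except Y).
The remaining 2 characters are filled from the other 9 symbols without repetition: 9 × 8 = 72.
Total: 9 × 72 = 648.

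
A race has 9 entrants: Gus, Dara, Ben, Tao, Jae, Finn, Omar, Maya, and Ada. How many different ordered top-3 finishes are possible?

This is an ordered selection of 3 from 9: P(9,3).
That gives 9 × 8 × 7 = 504.

504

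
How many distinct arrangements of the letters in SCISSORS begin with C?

With the first slot taken by C, it remains to arrange the other 7 letters (SISSORS).
Those 7 letters have S appearing 4 times, giving (7)!/(4!) = 210.

210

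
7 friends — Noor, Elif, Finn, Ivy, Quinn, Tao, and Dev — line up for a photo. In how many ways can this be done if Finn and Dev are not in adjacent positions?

Of the 7! = 5040 arrangements, those with Finn and Dev adjacent number 2 × 6! = 1440 (treat the pair as a block with 2 internal orders).
Complementary counting: 5040 − 1440 = 3600.

3600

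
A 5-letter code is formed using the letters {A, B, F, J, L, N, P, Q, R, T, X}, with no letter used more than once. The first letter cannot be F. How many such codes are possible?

The first letter has 11−1 = 10 choices (anything except F).
The remaining 4 letters are filled from the other 10 symbols without repetition: 10 × 9 × 8 × 7 = 5040.
Total: 10 × 5040 = 50400.

50400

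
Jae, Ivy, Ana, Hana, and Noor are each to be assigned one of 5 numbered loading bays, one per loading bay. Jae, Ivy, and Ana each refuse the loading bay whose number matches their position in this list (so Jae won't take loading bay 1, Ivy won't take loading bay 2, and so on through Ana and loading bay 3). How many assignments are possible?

64

Let Aᵢ (for i ∈ {1, 2, 3}) be the placements that put person i in their forbidden loading bay. Any j of these fix j positions, leaving (5−j)! ways to fill the rest, and there are C(3,j) ways to pick which j.
By inclusion–exclusion, the number of valid placements is Σ_{j=0}^{3} (−1)^j C(3,j)·(5−j)!.
Computing: 120 − 72 + 18 − 2 = 64.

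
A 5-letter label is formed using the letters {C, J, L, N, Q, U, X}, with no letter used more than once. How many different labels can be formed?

With no repetition, fill the 5 letters in order: 7 choices, then 6, down to 3.
7 × 6 × 5 × 4 × 3 = 2520.

2520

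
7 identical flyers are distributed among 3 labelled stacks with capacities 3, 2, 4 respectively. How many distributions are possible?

By stars and bars, unrestricted non-negative solutions to x_1+…+x_3 = 7 number C(7+2,2) = 36.
Subtract solutions that violate a single cap (substitute x_i' = x_i − (cap_i+1)): x_1 ≥ 4 gives C(5,2) = 10; x_2 ≥ 3 gives C(6,2) = 15; x_3 ≥ 5 gives C(4,2) = 6. Together 31.
Add back pairs where two caps are both exceeded: 1 + 0 + 0 = 1.
By inclusion–exclusion the count is 36 − 31 + 1 = 6.

6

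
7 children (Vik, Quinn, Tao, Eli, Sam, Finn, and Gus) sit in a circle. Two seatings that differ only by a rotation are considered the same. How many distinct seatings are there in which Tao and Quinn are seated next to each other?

Glue Tao and Quinn into a block (2 internal orders). Seating 6 units around a circle gives (5)! arrangements.
So 2 × (5)! = 2 × 120 = 240.

240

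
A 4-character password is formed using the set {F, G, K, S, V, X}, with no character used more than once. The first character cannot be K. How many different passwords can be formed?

The first character has 6−1 = 5 choices (anything except K).
The remaining 3 characters are filled from the other 5 symbols without repetition: 5 × 4 × 3 = 60.
Total: 5 × 60 = 300.

300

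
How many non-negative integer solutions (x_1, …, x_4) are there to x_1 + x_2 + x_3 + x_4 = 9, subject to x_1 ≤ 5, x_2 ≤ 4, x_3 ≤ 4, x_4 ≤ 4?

By stars and bars, unrestricted non-negative solutions to x_1+…+x_4 = 9 number C(9+3,3) = 220.
Subtract solutions that violate a single cap (substitute x_i' = x_i − (cap_i+1)): x_1 ≥ 6 gives C(6,3) = 20; x_2 ≥ 5 gives C(7,3) = 35; x_3 ≥ 5 gives C(7,3) = 35; x_4 ≥ 5 gives C(7,3) = 35. Together 125.
No two caps can be exceeded simultaneously, so the pair terms are all 0.
By inclusion–exclusion the count is 220 − 125 + 0 = 95.

95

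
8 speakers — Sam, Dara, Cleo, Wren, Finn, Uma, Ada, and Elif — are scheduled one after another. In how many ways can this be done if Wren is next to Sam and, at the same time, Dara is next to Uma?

2880

Treat {Wren,Sam} as one block (2 orders) and {Dara,Uma} as another (2 orders).
That leaves 6 units to arrange: 2 × 2 × 6! = 4 × 720 = 2880.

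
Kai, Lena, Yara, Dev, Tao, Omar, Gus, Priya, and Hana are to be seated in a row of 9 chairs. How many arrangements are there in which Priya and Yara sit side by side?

80640

Treat {Priya, Yara} as a single unit. There are 8 units to order, and the pair itself can be ordered 2 ways.
That gives 2 × 8! = 2 × 40320 = 80640.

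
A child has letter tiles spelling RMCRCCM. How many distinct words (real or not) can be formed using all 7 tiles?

210

Letter multiplicities in RMCRCCM: C×3, M×2, R×2.
So there are 7! / (3!·2!·2!) = 210 distinguishable arrangements.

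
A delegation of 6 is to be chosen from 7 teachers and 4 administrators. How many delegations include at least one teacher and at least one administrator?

With no constraint there are C(11,6) = 462 possible selections.
Selections missing a whole group: no teachers → C(4,6) = 0; no administrators → C(7,6) = 7.
Both groups omitted at once is impossible, so 462 − 7 = 455.

455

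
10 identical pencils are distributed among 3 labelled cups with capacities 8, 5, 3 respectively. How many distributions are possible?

21

By stars and bars, unrestricted non-negative solutions to x_1+…+x_3 = 10 number C(10+2,2) = 66.
Subtract solutions that violate a single cap (substitute x_i' = x_i − (cap_i+1)): x_1 ≥ 9 gives C(3,2) = 3; x_2 ≥ 6 gives C(6,2) = 15; x_3 ≥ 4 gives C(8,2) = 28. Together 46.
Add back pairs where two caps are both exceeded: 0 + 0 + 1 = 1.
By inclusion–exclusion the count is 66 − 46 + 1 = 21.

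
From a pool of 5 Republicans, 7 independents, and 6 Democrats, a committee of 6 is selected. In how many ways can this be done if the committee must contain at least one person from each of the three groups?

Unrestricted: C(18,6) = 18564 ways to pick any 6 of the 18.
Subtract selections that omit an entire group: no Republicans → C(13,6) = 1716; no independents → C(11,6) = 462; no Democrats → C(12,6) = 924.
Add back selections omitting two groups (i.e. drawn from a single group): C(5,6) + C(7,6) + C(6,6) = 8.
By inclusion–exclusion: 18564 − 3102 + 8 = 15470.

15470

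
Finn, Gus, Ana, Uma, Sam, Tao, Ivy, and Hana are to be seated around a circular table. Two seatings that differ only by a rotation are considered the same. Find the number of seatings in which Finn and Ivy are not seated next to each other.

3600

Without the restriction there are (7)! = 5040 seatings.
Seatings with Finn beside Ivy: treat them as a block with 2 internal orders, giving 2 × (6)! = 1440.
Subtracting, 5040 − 1440 = 3600.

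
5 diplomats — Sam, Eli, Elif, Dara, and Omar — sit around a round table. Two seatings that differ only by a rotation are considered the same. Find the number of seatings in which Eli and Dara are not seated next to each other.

Without the restriction there are (4)! = 24 seatings.
Seatings with Eli beside Dara: treat them as a block with 2 internal orders, giving 2 × (3)! = 12.
Subtracting, 24 − 12 = 12.

12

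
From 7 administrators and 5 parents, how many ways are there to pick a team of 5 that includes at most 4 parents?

Split by how many parents are chosen (0 through 4).
Sum: C(5,0)·C(7,5) + C(5,1)·C(7,4) + C(5,2)·C(7,3) + C(5,3)·C(7,2) + C(5,4)·C(7,1) = 21 + 175 + 350 + 210 + 35 = 791.

791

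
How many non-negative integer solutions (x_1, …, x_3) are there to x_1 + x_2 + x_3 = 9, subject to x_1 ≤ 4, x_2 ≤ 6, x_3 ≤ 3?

14

Ignoring the caps, the number of non-negative solutions to x_1+…+x_3 = 9 is C(11,2) = 55.
Subtract solutions that violate a single cap (substitute x_i' = x_i − (cap_i+1)): x_1 ≥ 5 gives C(6,2) = 15; x_2 ≥ 7 gives C(4,2) = 6; x_3 ≥ 4 gives C(7,2) = 21. Together 42.
Add back pairs where two caps are both exceeded: 0 + 1 + 0 = 1.
By inclusion–exclusion the count is 55 − 42 + 1 = 14.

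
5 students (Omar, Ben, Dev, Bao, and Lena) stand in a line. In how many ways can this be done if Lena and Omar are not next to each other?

72

Of the 5! = 120 arrangements, those with Lena and Omar adjacent number 2 × 4! = 48 (treat the pair as a block with 2 internal orders).
Complementary counting: 120 − 48 = 72.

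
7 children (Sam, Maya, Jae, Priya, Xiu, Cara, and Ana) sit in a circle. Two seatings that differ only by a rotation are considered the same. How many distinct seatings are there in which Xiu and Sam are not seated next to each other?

480

All circular seatings of 7 people number (6)! = 720.
Those with Xiu next to Sam: fuse the pair into one unit and seat 6 units around a circle — 2·(5)! = 240.
Subtracting, 720 − 240 = 480.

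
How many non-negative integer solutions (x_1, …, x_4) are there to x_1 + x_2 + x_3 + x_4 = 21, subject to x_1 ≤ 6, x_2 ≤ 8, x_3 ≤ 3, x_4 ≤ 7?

Without the upper bounds there are C(24,3) = 2024 ways to split 21 among 4 variables.
Subtract solutions that violate a single cap (substitute x_i' = x_i − (cap_i+1)): x_1 ≥ 7 gives C(17,3) = 680; x_2 ≥ 9 gives C(15,3) = 455; x_3 ≥ 4 gives C(20,3) = 1140; x_4 ≥ 8 gives C(16,3) = 560. Together 2835.
Add back pairs where two caps are both exceeded: 56 + 286 + 84 + 165 + 35 + 220 = 846.
Subtract triples: 4 + 0 + 10 + 1 = 15.
By inclusion–exclusion the count is 2024 − 2835 + 846 − 15 = 20.

20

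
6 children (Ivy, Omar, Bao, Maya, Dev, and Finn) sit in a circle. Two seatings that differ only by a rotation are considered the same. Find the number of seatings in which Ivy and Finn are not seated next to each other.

All circular seatings of 6 people number (5)! = 120.
Seatings with Ivy beside Finn: treat them as a block with 2 internal orders, giving 2 × (4)! = 48.
Subtracting, 120 − 48 = 72.

72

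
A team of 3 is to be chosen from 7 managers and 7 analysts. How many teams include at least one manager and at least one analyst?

294

Total 3-person selections from all 14: C(14,3) = 364.
Selections missing a whole group: no managers → C(7,3) = 35; no analysts → C(7,3) = 35.
Both groups omitted at once is impossible, so 364 − 70 = 294.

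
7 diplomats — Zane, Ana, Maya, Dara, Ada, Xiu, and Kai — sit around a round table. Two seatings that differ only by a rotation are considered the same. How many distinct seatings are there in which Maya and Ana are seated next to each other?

Treat {Maya, Ana} as one unit (2 internal orders) and seat the resulting 6 units around the table: (5)! circular arrangements.
So 2 × (5)! = 2 × 120 = 240.

240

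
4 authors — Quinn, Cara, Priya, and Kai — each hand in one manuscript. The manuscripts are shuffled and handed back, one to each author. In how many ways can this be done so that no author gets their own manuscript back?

9

Count assignments avoiding every fixed point. For any j of the 4 authors fixed to their own manuscript, the other 4−j can be arranged in (4−j)! ways.
By inclusion–exclusion this is Σ_{j=0}^{4} (−1)^j C(4,j)·(4−j)!.
Computing: 24 − 24 + 12 − 4 + 1 = 9.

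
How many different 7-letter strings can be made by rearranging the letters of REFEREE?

Letter multiplicities in REFEREE: E×4, F×1, R×2.
So there are 7! / (4!·2!) = 105 distinguishable arrangements.

105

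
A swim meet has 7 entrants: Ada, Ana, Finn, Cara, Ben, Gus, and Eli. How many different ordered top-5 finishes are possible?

This is an ordered selection of 5 from 7: P(7,5).
That gives 7 × 6 × 5 × 4 × 3 = 2520.

2520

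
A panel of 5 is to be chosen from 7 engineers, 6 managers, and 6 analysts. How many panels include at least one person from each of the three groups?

With no constraint there are C(19,5) = 11628 possible selections.
Subtract selections that omit an entire group: no engineers → C(12,5) = 792; no managers → C(13,5) = 1287; no analysts → C(13,5) = 1287.
Add back selections omitting two groups (i.e. drawn from a single group): C(7,5) + C(6,5) + C(6,5) = 33.
By inclusion–exclusion: 11628 − 3366 + 33 = 8295.

8295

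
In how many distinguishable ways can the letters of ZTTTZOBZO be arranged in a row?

5040

Letter multiplicities in ZTTTZOBZO: B×1, O×2, T×3, Z×3.
So there are 9! / (3!·3!·2!) = 5040 distinguishable arrangements.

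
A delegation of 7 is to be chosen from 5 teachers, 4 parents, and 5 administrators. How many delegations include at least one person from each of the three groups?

3240

Total 7-person selections from all 14: C(14,7) = 3432.
Subtract selections that omit an entire group: no teachers → C(9,7) = 36; no parents → C(10,7) = 120; no administrators → C(9,7) = 36.
Add back selections omitting two groups (i.e. drawn from a single group): C(5,7) + C(4,7) + C(5,7) = 0.
By inclusion–exclusion: 3432 − 192 + 0 = 3240.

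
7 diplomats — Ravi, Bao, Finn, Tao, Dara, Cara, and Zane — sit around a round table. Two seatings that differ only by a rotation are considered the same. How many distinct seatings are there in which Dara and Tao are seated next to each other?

Treat {Dara, Tao} as one unit (2 internal orders) and seat the resulting 6 units around the table: (5)! circular arrangements.
So 2 × (5)! = 2 × 120 = 240.

240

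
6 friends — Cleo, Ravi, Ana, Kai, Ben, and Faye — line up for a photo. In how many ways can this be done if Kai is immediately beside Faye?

240

Glue Kai and Faye into one block (2 internal orders), leaving 5 units to arrange in a row.
That gives 2 × 5! = 2 × 120 = 240.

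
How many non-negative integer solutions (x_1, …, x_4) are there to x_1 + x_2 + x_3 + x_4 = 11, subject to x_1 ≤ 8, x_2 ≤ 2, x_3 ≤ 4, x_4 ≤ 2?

Ignoring the caps, the number of non-negative solutions to x_1+…+x_4 = 11 is C(14,3) = 364.
Subtract solutions that violate a single cap (substitute x_i' = x_i − (cap_i+1)): x_1 ≥ 9 gives C(5,3) = 10; x_2 ≥ 3 gives C(11,3) = 165; x_3 ≥ 5 gives C(9,3) = 84; x_4 ≥ 3 gives C(11,3) = 165. Together 424.
Add back pairs where two caps are both exceeded: 0 + 0 + 0 + 20 + 56 + 20 = 96.
Subtract triples: 0 + 0 + 0 + 1 = 1.
By inclusion–exclusion the count is 364 − 424 + 96 − 1 = 35.

35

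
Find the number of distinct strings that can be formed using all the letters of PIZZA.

PIZZA has 5 letters with Z appearing twice.
The number of distinct arrangements is 5!/(2!) = 120/2 = 60.

60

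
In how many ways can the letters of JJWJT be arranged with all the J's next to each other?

Treat the 3 copies of J as a single block. The multiset to arrange is then {JJJ, T, W}, 3 items in all.
All 3 items are distinct, so there are (3)! = 6 arrangements.

6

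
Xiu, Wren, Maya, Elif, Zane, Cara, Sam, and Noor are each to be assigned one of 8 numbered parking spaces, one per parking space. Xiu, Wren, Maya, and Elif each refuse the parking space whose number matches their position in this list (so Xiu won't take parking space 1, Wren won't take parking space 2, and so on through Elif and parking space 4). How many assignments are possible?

24024

Let Aᵢ (for 1 ≤ i ≤ 4) be the placements that put person i in their forbidden parking space. Any j of these fix j positions, leaving (8−j)! ways to fill the rest, and there are C(4,j) ways to pick which j.
By inclusion–exclusion, the number of valid placements is Σ_{j=0}^{4} (−1)^j C(4,j)·(8−j)!.
Computing: 40320 − 20160 + 4320 − 480 + 24 = 24024.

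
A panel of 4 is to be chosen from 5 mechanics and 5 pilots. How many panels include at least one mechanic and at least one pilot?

200

With no constraint there are C(10,4) = 210 possible selections.
Subtract selections that omit an entire group: no mechanics → C(5,4) = 5; no pilots → C(5,4) = 5.
Both groups omitted at once is impossible, so 210 − 10 = 200.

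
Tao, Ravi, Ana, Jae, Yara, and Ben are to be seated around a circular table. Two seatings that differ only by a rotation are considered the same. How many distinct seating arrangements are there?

120

Around a circle, 6 distinct people have 6!/6 = (5)! = 120 rotationally distinct seatings.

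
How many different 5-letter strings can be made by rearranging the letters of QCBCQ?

The 5 letters of QCBCQ have repeats: C appearing twice and Q appearing twice.
So there are 5! / (2!·2!) = 30 distinguishable arrangements.

30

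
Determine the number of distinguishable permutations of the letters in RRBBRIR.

Letter multiplicities in RRBBRIR: B×2, I×1, R×4.
So there are 7! / (4!·2!) = 105 distinguishable arrangements.

105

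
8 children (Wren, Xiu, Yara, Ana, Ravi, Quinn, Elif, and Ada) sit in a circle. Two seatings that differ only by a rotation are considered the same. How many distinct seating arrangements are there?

5040

Fix one person's seat to break rotational symmetry; the remaining 7 people can be arranged in (7)! = 5040 ways.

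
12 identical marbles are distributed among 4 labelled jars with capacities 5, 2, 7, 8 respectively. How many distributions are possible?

121

By stars and bars, unrestricted non-negative solutions to x_1+…+x_4 = 12 number C(12+3,3) = 455.
Subtract solutions that violate a single cap (substitute x_i' = x_i − (cap_i+1)): x_1 ≥ 6 gives C(9,3) = 84; x_2 ≥ 3 gives C(12,3) = 220; x_3 ≥ 8 gives C(7,3) = 35; x_4 ≥ 9 gives C(6,3) = 20. Together 359.
Add back pairs where two caps are both exceeded: 20 + 0 + 0 + 4 + 1 + 0 = 25.
By inclusion–exclusion the count is 455 − 359 + 25 = 121.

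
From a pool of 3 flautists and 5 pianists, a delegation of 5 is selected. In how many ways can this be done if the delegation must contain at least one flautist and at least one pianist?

With no constraint there are C(8,5) = 56 possible selections.
Subtract selections that omit an entire group: no flautists → C(5,5) = 1; no pianists → C(3,5) = 0.
Both groups omitted at once is impossible, so 56 − 1 = 55.

55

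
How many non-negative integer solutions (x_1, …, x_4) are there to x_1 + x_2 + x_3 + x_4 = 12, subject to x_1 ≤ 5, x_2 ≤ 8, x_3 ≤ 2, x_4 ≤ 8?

Ignoring the caps, the number of non-negative solutions to x_1+…+x_4 = 12 is C(15,3) = 455.
Subtract solutions that violate a single cap (substitute x_i' = x_i − (cap_i+1)): x_1 ≥ 6 gives C(9,3) = 84; x_2 ≥ 9 gives C(6,3) = 20; x_3 ≥ 3 gives C(12,3) = 220; x_4 ≥ 9 gives C(6,3) = 20. Together 344.
Add back pairs where two caps are both exceeded: 0 + 20 + 0 + 1 + 0 + 1 = 22.
By inclusion–exclusion the count is 455 − 344 + 22 = 133.

133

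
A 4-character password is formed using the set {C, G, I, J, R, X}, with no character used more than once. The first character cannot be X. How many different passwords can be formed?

300

The first character has 6−1 = 5 choices (anything except X).
The remaining 3 characters are filled from the other 5 symbols without repetition: 5 × 4 × 3 = 60.
Total: 5 × 60 = 300.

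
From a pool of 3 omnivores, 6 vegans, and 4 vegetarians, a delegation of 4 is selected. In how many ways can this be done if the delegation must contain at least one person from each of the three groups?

Total 4-person selections from all 13: C(13,4) = 715.
Selections missing a whole group: no omnivores → C(10,4) = 210; no vegans → C(7,4) = 35; no vegetarians → C(9,4) = 126.
Add back selections omitting two groups (i.e. drawn from a single group): C(3,4) + C(6,4) + C(4,4) = 16.
By inclusion–exclusion: 715 − 371 + 16 = 360.

360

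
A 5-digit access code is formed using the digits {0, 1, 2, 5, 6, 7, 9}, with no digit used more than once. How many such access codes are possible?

Choose and order 5 of the 7 symbols: the first digit has 7 options, the next 6, and so on down to 3.
7 × 6 × 5 × 4 × 3 = 2520.

2520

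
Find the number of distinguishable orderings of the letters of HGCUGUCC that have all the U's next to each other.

420

Treat the 2 copies of U as a single block. The multiset to arrange is then {UU, C, C, C, G, G, H}, 7 items in all.
That gives (7)!/(3!·2!) = 420 arrangements.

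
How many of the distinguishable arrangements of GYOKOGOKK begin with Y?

Fix Y in the first position and arrange the remaining 8 letters.
Those 8 letters have G appearing twice, K appearing 3 times, and O appearing 3 times, giving (8)!/(3!·3!·2!) = 560.

560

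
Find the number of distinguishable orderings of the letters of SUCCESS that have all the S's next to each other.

Treat the 3 copies of S as a single block. The multiset to arrange is then {SSS, C, C, E, U}, 5 items in all.
That gives (5)!/(2!) = 60 arrangements.

60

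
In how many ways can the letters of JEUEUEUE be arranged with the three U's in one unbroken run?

Treat the 3 copies of U as a single block. The multiset to arrange is then {UUU, E, E, E, E, J}, 6 items in all.
That gives (6)!/(4!) = 30 arrangements.

30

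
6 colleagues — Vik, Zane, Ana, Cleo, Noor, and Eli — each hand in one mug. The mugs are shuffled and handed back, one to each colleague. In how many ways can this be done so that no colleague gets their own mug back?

265

This is the derangement count D_6: permutations of 6 items with no fixed point.
By inclusion–exclusion this is Σ_{j=0}^{6} (−1)^j C(6,j)·(6−j)!.
Computing: 720 − 720 + 360 − 120 + 30 − 6 + 1 = 265.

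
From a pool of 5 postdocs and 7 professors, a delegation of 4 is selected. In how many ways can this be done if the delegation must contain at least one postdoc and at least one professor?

455

Total 4-person selections from all 12: C(12,4) = 495.
Selections missing a whole group: no postdocs → C(7,4) = 35; no professors → C(5,4) = 5.
Both groups omitted at once is impossible, so 495 − 40 = 455.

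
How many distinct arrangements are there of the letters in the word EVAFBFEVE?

15120

Letter multiplicities in EVAFBFEVE: A×1, B×1, E×3, F×2, V×2.
Dividing 9! = 362880 by 3!·2!·2! = 24 for the repeated letters gives 15120.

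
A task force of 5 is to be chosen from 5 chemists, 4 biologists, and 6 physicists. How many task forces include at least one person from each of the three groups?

2170

Total 5-person selections from all 15: C(15,5) = 3003.
Selections missing a whole group: no chemists → C(10,5) = 252; no biologists → C(11,5) = 462; no physicists → C(9,5) = 126.
Add back selections omitting two groups (i.e. drawn from a single group): C(5,5) + C(4,5) + C(6,5) = 7.
By inclusion–exclusion: 3003 − 840 + 7 = 2170.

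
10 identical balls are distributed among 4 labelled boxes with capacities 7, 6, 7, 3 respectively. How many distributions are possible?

By stars and bars, unrestricted non-negative solutions to x_1+…+x_4 = 10 number C(10+3,3) = 286.
Subtract solutions that violate a single cap (substitute x_i' = x_i − (cap_i+1)): x_1 ≥ 8 gives C(5,3) = 10; x_2 ≥ 7 gives C(6,3) = 20; x_3 ≥ 8 gives C(5,3) = 10; x_4 ≥ 4 gives C(9,3) = 84. Together 124.
No two caps can be exceeded simultaneously, so the pair terms are all 0.
By inclusion–exclusion the count is 286 − 124 + 0 = 162.

162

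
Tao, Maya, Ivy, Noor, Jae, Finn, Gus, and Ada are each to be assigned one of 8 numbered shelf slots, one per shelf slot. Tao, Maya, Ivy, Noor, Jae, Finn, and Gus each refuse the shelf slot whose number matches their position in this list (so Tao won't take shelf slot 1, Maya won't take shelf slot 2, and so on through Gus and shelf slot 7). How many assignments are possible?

16687

Let Aᵢ (for 1 ≤ i ≤ 7) be the placements that put person i in their forbidden shelf slot. Any j of these fix j positions, leaving (8−j)! ways to fill the rest, and there are C(7,j) ways to pick which j.
By inclusion–exclusion, the number of valid placements is Σ_{j=0}^{7} (−1)^j C(7,j)·(8−j)!.
Computing: 40320 − 35280 + 15120 − 4200 + 840 − 126 + 14 − 1 = 16687.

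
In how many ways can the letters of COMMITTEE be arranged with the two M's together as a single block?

Treat the 2 copies of M as a single block. The multiset to arrange is then {MM, C, E, E, I, O, T, T}, 8 items in all.
That gives (8)!/(2!·2!) = 10080 arrangements.

10080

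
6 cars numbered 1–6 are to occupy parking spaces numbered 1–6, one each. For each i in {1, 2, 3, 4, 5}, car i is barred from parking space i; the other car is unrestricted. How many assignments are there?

309

Let Aᵢ (for 1 ≤ i ≤ 5) be the placements that put car i in its forbidden parking space. Any j of these fix j positions, leaving (6−j)! ways to fill the rest, and there are C(5,j) ways to pick which j.
By inclusion–exclusion, the number of valid placements is Σ_{j=0}^{5} (−1)^j C(5,j)·(6−j)!.
Computing: 720 − 600 + 240 − 60 + 10 − 1 = 309.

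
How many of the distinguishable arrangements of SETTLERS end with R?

With the last slot taken by R, it remains to arrange the other 7 letters (SETTLES).
Those 7 letters have E appearing twice, S appearing twice, and T appearing twice, giving (7)!/(2!·2!·2!) = 630.

630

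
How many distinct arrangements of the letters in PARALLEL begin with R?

Fix R in the first position and arrange the remaining 7 letters.
Those 7 letters have A appearing twice and L appearing 3 times, giving (7)!/(3!·2!) = 420.

420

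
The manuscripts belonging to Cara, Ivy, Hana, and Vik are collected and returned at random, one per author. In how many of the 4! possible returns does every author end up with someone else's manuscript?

9

This is the derangement count D_4: permutations of 4 items with no fixed point.
By inclusion–exclusion this is Σ_{j=0}^{4} (−1)^j C(4,j)·(4−j)!.
Computing: 24 − 24 + 12 − 4 + 1 = 9.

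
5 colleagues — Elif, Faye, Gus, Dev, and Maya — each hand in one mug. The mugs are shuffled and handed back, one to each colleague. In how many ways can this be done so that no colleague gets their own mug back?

This is the derangement count D_5: permutations of 5 items with no fixed point.
By inclusion–exclusion this is Σ_{j=0}^{5} (−1)^j C(5,j)·(5−j)!.
Computing: 120 − 120 + 60 − 20 + 5 − 1 = 44.

44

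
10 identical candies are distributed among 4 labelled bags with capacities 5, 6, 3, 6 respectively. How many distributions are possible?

128

Ignoring the caps, the number of non-negative solutions to x_1+…+x_4 = 10 is C(13,3) = 286.
Subtract solutions that violate a single cap (substitute x_i' = x_i − (cap_i+1)): x_1 ≥ 6 gives C(7,3) = 35; x_2 ≥ 7 gives C(6,3) = 20; x_3 ≥ 4 gives C(9,3) = 84; x_4 ≥ 7 gives C(6,3) = 20. Together 159.
Add back pairs where two caps are both exceeded: 0 + 1 + 0 + 0 + 0 + 0 = 1.
By inclusion–exclusion the count is 286 − 159 + 1 = 128.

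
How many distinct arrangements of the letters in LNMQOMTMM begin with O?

With the first slot taken by O, it remains to arrange the other 8 letters (LNMQMTMM).
Those 8 letters have M appearing 4 times, giving (8)!/(4!) = 1680.

1680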